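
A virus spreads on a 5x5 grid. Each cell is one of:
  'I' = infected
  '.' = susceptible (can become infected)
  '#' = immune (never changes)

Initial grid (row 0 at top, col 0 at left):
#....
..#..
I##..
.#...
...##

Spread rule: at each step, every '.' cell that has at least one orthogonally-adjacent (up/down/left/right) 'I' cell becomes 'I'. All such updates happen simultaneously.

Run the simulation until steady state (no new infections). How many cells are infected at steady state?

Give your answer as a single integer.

Step 0 (initial): 1 infected
Step 1: +2 new -> 3 infected
Step 2: +2 new -> 5 infected
Step 3: +2 new -> 7 infected
Step 4: +2 new -> 9 infected
Step 5: +2 new -> 11 infected
Step 6: +3 new -> 14 infected
Step 7: +3 new -> 17 infected
Step 8: +1 new -> 18 infected
Step 9: +0 new -> 18 infected

Answer: 18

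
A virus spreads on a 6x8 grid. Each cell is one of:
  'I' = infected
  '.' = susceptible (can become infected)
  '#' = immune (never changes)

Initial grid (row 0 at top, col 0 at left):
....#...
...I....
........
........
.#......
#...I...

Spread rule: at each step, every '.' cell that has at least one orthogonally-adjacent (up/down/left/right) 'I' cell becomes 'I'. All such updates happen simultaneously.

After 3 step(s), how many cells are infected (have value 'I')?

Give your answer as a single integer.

Step 0 (initial): 2 infected
Step 1: +7 new -> 9 infected
Step 2: +11 new -> 20 infected
Step 3: +12 new -> 32 infected

Answer: 32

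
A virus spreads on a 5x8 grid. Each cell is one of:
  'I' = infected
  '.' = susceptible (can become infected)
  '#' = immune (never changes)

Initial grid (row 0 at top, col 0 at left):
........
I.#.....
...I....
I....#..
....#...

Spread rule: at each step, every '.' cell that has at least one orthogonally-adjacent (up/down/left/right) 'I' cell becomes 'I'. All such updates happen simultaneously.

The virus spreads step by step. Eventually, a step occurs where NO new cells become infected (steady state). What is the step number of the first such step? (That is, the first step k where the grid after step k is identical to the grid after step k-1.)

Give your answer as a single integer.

Step 0 (initial): 3 infected
Step 1: +9 new -> 12 infected
Step 2: +9 new -> 21 infected
Step 3: +5 new -> 26 infected
Step 4: +4 new -> 30 infected
Step 5: +4 new -> 34 infected
Step 6: +3 new -> 37 infected
Step 7: +0 new -> 37 infected

Answer: 7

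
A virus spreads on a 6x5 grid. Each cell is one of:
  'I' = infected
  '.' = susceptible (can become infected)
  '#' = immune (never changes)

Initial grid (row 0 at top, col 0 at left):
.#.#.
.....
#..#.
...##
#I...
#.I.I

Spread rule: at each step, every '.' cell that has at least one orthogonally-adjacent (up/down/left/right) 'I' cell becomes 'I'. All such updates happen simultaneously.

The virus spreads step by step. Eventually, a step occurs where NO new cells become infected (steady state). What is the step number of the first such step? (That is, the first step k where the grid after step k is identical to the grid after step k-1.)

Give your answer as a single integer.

Answer: 8

Derivation:
Step 0 (initial): 3 infected
Step 1: +5 new -> 8 infected
Step 2: +4 new -> 12 infected
Step 3: +2 new -> 14 infected
Step 4: +2 new -> 16 infected
Step 5: +3 new -> 19 infected
Step 6: +1 new -> 20 infected
Step 7: +2 new -> 22 infected
Step 8: +0 new -> 22 infected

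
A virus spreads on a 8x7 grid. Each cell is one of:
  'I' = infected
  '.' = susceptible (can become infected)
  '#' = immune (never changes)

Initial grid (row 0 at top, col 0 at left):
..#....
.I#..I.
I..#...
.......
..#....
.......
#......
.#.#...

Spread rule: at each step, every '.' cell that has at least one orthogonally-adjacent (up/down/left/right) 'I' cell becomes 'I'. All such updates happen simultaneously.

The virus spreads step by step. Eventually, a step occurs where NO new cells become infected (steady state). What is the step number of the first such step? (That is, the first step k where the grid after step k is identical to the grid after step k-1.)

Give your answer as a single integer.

Answer: 8

Derivation:
Step 0 (initial): 3 infected
Step 1: +8 new -> 11 infected
Step 2: +10 new -> 21 infected
Step 3: +7 new -> 28 infected
Step 4: +5 new -> 33 infected
Step 5: +6 new -> 39 infected
Step 6: +5 new -> 44 infected
Step 7: +4 new -> 48 infected
Step 8: +0 new -> 48 infected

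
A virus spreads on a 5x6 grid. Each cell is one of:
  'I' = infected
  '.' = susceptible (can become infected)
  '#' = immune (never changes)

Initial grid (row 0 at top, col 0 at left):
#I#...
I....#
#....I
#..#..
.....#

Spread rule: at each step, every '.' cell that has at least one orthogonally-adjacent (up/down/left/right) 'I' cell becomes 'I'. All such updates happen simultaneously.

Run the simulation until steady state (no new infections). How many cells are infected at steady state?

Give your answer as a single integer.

Step 0 (initial): 3 infected
Step 1: +3 new -> 6 infected
Step 2: +5 new -> 11 infected
Step 3: +5 new -> 16 infected
Step 4: +5 new -> 21 infected
Step 5: +2 new -> 23 infected
Step 6: +0 new -> 23 infected

Answer: 23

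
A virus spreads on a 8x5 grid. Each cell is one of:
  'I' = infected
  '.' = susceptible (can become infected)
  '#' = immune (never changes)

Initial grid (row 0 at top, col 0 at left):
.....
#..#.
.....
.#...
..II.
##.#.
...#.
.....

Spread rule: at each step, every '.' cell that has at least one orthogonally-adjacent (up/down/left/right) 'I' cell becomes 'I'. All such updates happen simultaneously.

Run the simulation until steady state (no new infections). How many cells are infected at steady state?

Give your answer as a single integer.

Answer: 33

Derivation:
Step 0 (initial): 2 infected
Step 1: +5 new -> 7 infected
Step 2: +6 new -> 13 infected
Step 3: +7 new -> 20 infected
Step 4: +8 new -> 28 infected
Step 5: +4 new -> 32 infected
Step 6: +1 new -> 33 infected
Step 7: +0 new -> 33 infected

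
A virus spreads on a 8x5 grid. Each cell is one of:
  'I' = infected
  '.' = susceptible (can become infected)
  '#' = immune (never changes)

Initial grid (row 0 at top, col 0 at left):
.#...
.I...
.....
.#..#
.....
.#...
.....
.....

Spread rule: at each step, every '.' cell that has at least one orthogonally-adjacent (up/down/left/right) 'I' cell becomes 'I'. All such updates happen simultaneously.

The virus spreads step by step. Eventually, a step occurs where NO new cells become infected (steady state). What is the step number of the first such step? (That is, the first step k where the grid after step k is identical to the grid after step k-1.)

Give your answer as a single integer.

Step 0 (initial): 1 infected
Step 1: +3 new -> 4 infected
Step 2: +5 new -> 9 infected
Step 3: +5 new -> 14 infected
Step 4: +5 new -> 19 infected
Step 5: +4 new -> 23 infected
Step 6: +4 new -> 27 infected
Step 7: +5 new -> 32 infected
Step 8: +3 new -> 35 infected
Step 9: +1 new -> 36 infected
Step 10: +0 new -> 36 infected

Answer: 10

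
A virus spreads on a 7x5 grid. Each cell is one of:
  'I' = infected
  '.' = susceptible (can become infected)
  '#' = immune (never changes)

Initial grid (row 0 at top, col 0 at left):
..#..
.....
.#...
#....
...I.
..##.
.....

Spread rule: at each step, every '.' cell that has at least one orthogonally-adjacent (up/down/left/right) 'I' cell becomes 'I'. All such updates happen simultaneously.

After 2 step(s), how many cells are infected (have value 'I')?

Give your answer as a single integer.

Step 0 (initial): 1 infected
Step 1: +3 new -> 4 infected
Step 2: +5 new -> 9 infected

Answer: 9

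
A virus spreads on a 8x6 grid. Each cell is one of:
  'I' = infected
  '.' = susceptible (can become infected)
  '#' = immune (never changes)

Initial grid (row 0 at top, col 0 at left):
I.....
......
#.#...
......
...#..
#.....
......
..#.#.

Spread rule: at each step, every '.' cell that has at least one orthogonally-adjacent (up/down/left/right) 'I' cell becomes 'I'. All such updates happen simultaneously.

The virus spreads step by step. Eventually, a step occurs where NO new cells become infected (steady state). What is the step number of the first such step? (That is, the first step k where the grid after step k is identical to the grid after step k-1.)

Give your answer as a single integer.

Step 0 (initial): 1 infected
Step 1: +2 new -> 3 infected
Step 2: +2 new -> 5 infected
Step 3: +3 new -> 8 infected
Step 4: +3 new -> 11 infected
Step 5: +6 new -> 17 infected
Step 6: +6 new -> 23 infected
Step 7: +4 new -> 27 infected
Step 8: +6 new -> 33 infected
Step 9: +4 new -> 37 infected
Step 10: +3 new -> 40 infected
Step 11: +1 new -> 41 infected
Step 12: +1 new -> 42 infected
Step 13: +0 new -> 42 infected

Answer: 13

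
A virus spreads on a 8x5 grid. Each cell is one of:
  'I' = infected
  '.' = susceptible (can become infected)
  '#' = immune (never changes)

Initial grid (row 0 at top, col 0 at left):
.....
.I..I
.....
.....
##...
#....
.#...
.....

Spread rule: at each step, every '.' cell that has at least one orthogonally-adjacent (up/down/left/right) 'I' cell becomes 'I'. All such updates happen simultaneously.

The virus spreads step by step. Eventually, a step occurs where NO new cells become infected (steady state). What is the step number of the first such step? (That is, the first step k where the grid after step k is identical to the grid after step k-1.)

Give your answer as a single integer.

Answer: 11

Derivation:
Step 0 (initial): 2 infected
Step 1: +7 new -> 9 infected
Step 2: +8 new -> 17 infected
Step 3: +4 new -> 21 infected
Step 4: +3 new -> 24 infected
Step 5: +3 new -> 27 infected
Step 6: +4 new -> 31 infected
Step 7: +2 new -> 33 infected
Step 8: +1 new -> 34 infected
Step 9: +1 new -> 35 infected
Step 10: +1 new -> 36 infected
Step 11: +0 new -> 36 infected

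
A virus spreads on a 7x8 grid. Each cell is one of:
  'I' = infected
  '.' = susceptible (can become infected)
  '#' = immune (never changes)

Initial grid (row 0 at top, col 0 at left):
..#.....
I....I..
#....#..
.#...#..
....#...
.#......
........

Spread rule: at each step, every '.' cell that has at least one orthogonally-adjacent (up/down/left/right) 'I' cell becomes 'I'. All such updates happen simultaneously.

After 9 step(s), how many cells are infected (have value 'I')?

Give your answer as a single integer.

Answer: 49

Derivation:
Step 0 (initial): 2 infected
Step 1: +5 new -> 7 infected
Step 2: +9 new -> 16 infected
Step 3: +7 new -> 23 infected
Step 4: +4 new -> 27 infected
Step 5: +5 new -> 32 infected
Step 6: +6 new -> 38 infected
Step 7: +6 new -> 44 infected
Step 8: +4 new -> 48 infected
Step 9: +1 new -> 49 infected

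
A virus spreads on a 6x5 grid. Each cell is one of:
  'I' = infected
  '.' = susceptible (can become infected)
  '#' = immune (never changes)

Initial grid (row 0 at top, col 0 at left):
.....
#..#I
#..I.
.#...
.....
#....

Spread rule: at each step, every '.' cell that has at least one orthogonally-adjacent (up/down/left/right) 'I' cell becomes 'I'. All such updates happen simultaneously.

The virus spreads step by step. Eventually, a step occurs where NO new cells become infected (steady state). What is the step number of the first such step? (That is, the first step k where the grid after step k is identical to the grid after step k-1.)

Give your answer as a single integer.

Answer: 7

Derivation:
Step 0 (initial): 2 infected
Step 1: +4 new -> 6 infected
Step 2: +6 new -> 12 infected
Step 3: +5 new -> 17 infected
Step 4: +4 new -> 21 infected
Step 5: +3 new -> 24 infected
Step 6: +1 new -> 25 infected
Step 7: +0 new -> 25 infected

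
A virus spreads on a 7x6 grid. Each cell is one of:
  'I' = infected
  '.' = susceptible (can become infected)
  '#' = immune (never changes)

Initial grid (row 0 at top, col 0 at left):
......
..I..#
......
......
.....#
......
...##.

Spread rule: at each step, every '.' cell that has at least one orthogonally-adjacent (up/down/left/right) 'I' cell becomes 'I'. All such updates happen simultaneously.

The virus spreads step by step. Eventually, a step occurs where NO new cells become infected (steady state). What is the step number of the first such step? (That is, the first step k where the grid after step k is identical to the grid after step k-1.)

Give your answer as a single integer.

Answer: 9

Derivation:
Step 0 (initial): 1 infected
Step 1: +4 new -> 5 infected
Step 2: +7 new -> 12 infected
Step 3: +7 new -> 19 infected
Step 4: +7 new -> 26 infected
Step 5: +6 new -> 32 infected
Step 6: +3 new -> 35 infected
Step 7: +2 new -> 37 infected
Step 8: +1 new -> 38 infected
Step 9: +0 new -> 38 infected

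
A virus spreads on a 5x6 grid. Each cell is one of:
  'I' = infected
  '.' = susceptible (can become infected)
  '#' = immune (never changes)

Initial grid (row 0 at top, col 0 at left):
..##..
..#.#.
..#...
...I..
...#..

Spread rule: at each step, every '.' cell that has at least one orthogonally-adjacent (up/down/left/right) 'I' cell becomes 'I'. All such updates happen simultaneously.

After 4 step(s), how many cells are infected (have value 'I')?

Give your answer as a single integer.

Step 0 (initial): 1 infected
Step 1: +3 new -> 4 infected
Step 2: +6 new -> 10 infected
Step 3: +5 new -> 15 infected
Step 4: +4 new -> 19 infected

Answer: 19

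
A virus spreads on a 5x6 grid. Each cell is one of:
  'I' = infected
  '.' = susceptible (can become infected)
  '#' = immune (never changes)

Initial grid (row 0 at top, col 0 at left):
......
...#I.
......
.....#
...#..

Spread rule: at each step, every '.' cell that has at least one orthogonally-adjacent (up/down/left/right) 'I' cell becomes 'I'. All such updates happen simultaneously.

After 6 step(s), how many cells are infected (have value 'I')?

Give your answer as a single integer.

Step 0 (initial): 1 infected
Step 1: +3 new -> 4 infected
Step 2: +5 new -> 9 infected
Step 3: +4 new -> 13 infected
Step 4: +5 new -> 18 infected
Step 5: +5 new -> 23 infected
Step 6: +3 new -> 26 infected

Answer: 26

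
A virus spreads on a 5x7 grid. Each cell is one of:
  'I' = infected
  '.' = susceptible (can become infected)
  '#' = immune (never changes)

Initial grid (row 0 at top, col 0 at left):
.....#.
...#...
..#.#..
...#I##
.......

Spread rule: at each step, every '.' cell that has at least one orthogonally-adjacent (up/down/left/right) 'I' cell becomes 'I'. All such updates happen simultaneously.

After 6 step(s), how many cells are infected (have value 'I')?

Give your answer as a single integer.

Answer: 12

Derivation:
Step 0 (initial): 1 infected
Step 1: +1 new -> 2 infected
Step 2: +2 new -> 4 infected
Step 3: +2 new -> 6 infected
Step 4: +2 new -> 8 infected
Step 5: +2 new -> 10 infected
Step 6: +2 new -> 12 infected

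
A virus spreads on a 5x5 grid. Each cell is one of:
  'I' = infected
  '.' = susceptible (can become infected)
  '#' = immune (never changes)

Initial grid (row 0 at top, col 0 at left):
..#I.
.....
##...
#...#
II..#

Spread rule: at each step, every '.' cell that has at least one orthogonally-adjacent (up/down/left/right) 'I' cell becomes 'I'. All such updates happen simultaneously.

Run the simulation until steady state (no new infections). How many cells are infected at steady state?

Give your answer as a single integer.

Step 0 (initial): 3 infected
Step 1: +4 new -> 7 infected
Step 2: +5 new -> 12 infected
Step 3: +4 new -> 16 infected
Step 4: +2 new -> 18 infected
Step 5: +1 new -> 19 infected
Step 6: +0 new -> 19 infected

Answer: 19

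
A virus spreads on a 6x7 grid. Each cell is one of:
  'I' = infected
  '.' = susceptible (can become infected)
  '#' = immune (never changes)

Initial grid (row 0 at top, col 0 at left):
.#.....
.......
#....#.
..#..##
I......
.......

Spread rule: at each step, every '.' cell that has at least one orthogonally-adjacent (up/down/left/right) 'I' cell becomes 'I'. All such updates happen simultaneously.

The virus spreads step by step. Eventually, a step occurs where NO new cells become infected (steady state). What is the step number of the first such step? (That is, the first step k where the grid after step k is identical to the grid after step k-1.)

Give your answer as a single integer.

Step 0 (initial): 1 infected
Step 1: +3 new -> 4 infected
Step 2: +3 new -> 7 infected
Step 3: +3 new -> 10 infected
Step 4: +5 new -> 15 infected
Step 5: +6 new -> 21 infected
Step 6: +6 new -> 27 infected
Step 7: +3 new -> 30 infected
Step 8: +2 new -> 32 infected
Step 9: +2 new -> 34 infected
Step 10: +2 new -> 36 infected
Step 11: +0 new -> 36 infected

Answer: 11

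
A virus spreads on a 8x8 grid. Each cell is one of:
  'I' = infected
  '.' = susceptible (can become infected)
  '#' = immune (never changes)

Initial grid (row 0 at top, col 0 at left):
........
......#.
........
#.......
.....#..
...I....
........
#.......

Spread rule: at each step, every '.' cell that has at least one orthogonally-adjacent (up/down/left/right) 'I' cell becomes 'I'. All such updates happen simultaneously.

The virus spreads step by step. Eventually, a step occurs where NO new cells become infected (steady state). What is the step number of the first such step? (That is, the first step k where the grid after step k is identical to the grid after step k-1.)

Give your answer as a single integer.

Step 0 (initial): 1 infected
Step 1: +4 new -> 5 infected
Step 2: +8 new -> 13 infected
Step 3: +10 new -> 23 infected
Step 4: +12 new -> 35 infected
Step 5: +9 new -> 44 infected
Step 6: +8 new -> 52 infected
Step 7: +4 new -> 56 infected
Step 8: +3 new -> 59 infected
Step 9: +1 new -> 60 infected
Step 10: +0 new -> 60 infected

Answer: 10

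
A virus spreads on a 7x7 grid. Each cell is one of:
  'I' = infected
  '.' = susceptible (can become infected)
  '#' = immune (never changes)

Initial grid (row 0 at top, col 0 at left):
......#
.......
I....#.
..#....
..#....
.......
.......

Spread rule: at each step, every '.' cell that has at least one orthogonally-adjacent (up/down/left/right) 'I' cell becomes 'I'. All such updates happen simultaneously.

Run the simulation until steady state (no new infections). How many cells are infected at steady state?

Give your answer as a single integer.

Step 0 (initial): 1 infected
Step 1: +3 new -> 4 infected
Step 2: +5 new -> 9 infected
Step 3: +5 new -> 14 infected
Step 4: +6 new -> 20 infected
Step 5: +6 new -> 26 infected
Step 6: +6 new -> 32 infected
Step 7: +6 new -> 38 infected
Step 8: +4 new -> 42 infected
Step 9: +2 new -> 44 infected
Step 10: +1 new -> 45 infected
Step 11: +0 new -> 45 infected

Answer: 45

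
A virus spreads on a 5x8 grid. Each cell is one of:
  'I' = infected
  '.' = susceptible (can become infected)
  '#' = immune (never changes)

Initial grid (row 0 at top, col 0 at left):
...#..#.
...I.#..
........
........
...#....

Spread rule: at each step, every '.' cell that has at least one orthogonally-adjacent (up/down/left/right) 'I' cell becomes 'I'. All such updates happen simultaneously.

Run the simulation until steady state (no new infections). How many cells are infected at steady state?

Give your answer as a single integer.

Step 0 (initial): 1 infected
Step 1: +3 new -> 4 infected
Step 2: +6 new -> 10 infected
Step 3: +7 new -> 17 infected
Step 4: +7 new -> 24 infected
Step 5: +6 new -> 30 infected
Step 6: +4 new -> 34 infected
Step 7: +2 new -> 36 infected
Step 8: +0 new -> 36 infected

Answer: 36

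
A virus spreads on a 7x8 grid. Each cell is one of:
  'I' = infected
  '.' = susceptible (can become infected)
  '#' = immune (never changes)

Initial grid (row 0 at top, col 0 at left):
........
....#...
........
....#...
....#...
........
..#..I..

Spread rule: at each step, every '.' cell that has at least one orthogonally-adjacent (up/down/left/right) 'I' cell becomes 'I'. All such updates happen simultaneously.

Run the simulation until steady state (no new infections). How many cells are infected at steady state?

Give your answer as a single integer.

Step 0 (initial): 1 infected
Step 1: +3 new -> 4 infected
Step 2: +5 new -> 9 infected
Step 3: +4 new -> 13 infected
Step 4: +5 new -> 18 infected
Step 5: +7 new -> 25 infected
Step 6: +8 new -> 33 infected
Step 7: +8 new -> 41 infected
Step 8: +5 new -> 46 infected
Step 9: +3 new -> 49 infected
Step 10: +2 new -> 51 infected
Step 11: +1 new -> 52 infected
Step 12: +0 new -> 52 infected

Answer: 52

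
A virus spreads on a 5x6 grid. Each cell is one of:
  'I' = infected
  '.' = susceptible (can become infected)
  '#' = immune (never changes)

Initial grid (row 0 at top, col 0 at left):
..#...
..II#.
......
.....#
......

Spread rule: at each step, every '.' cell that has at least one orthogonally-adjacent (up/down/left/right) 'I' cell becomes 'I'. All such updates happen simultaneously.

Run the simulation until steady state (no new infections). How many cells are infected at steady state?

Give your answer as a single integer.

Step 0 (initial): 2 infected
Step 1: +4 new -> 6 infected
Step 2: +7 new -> 13 infected
Step 3: +8 new -> 21 infected
Step 4: +4 new -> 25 infected
Step 5: +2 new -> 27 infected
Step 6: +0 new -> 27 infected

Answer: 27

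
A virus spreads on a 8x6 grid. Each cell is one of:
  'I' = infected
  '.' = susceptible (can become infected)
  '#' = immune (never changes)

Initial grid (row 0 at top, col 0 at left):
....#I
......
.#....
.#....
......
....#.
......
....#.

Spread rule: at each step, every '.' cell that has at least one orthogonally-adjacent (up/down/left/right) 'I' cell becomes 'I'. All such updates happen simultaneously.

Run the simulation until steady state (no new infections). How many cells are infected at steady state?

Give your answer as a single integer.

Answer: 43

Derivation:
Step 0 (initial): 1 infected
Step 1: +1 new -> 2 infected
Step 2: +2 new -> 4 infected
Step 3: +3 new -> 7 infected
Step 4: +5 new -> 12 infected
Step 5: +6 new -> 18 infected
Step 6: +5 new -> 23 infected
Step 7: +6 new -> 29 infected
Step 8: +4 new -> 33 infected
Step 9: +4 new -> 37 infected
Step 10: +3 new -> 40 infected
Step 11: +2 new -> 42 infected
Step 12: +1 new -> 43 infected
Step 13: +0 new -> 43 infected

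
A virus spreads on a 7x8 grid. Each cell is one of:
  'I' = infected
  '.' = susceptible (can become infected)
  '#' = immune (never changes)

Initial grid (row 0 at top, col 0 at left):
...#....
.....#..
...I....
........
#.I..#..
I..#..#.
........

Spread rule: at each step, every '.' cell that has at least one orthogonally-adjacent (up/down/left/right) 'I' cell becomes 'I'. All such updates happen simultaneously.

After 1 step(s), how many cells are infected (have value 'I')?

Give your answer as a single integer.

Step 0 (initial): 3 infected
Step 1: +10 new -> 13 infected

Answer: 13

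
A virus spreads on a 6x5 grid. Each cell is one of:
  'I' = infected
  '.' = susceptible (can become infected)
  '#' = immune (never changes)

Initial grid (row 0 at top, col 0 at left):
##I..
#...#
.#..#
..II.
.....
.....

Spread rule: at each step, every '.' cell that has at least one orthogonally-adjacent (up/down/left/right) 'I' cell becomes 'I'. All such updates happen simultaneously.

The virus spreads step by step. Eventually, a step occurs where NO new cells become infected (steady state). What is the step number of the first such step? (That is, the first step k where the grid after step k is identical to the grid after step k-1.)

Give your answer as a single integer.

Step 0 (initial): 3 infected
Step 1: +8 new -> 11 infected
Step 2: +8 new -> 19 infected
Step 3: +4 new -> 23 infected
Step 4: +1 new -> 24 infected
Step 5: +0 new -> 24 infected

Answer: 5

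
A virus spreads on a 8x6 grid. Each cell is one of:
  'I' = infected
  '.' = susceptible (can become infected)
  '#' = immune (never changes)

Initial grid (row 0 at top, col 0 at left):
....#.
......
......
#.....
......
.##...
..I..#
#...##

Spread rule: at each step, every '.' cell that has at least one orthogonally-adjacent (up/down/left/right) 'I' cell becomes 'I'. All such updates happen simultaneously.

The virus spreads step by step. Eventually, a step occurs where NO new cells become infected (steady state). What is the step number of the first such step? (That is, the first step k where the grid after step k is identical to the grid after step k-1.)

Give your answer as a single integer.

Answer: 11

Derivation:
Step 0 (initial): 1 infected
Step 1: +3 new -> 4 infected
Step 2: +5 new -> 9 infected
Step 3: +3 new -> 12 infected
Step 4: +5 new -> 17 infected
Step 5: +5 new -> 22 infected
Step 6: +5 new -> 27 infected
Step 7: +5 new -> 32 infected
Step 8: +4 new -> 36 infected
Step 9: +3 new -> 39 infected
Step 10: +1 new -> 40 infected
Step 11: +0 new -> 40 infected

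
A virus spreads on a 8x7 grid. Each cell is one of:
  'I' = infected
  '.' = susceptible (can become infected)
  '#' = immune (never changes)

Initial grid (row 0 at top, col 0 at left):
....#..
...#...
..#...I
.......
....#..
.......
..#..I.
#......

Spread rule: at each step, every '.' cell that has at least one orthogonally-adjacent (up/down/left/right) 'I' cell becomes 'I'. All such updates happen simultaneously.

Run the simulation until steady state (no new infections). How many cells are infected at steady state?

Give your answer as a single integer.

Answer: 50

Derivation:
Step 0 (initial): 2 infected
Step 1: +7 new -> 9 infected
Step 2: +11 new -> 20 infected
Step 3: +6 new -> 26 infected
Step 4: +4 new -> 30 infected
Step 5: +4 new -> 34 infected
Step 6: +4 new -> 38 infected
Step 7: +4 new -> 42 infected
Step 8: +2 new -> 44 infected
Step 9: +3 new -> 47 infected
Step 10: +2 new -> 49 infected
Step 11: +1 new -> 50 infected
Step 12: +0 new -> 50 infected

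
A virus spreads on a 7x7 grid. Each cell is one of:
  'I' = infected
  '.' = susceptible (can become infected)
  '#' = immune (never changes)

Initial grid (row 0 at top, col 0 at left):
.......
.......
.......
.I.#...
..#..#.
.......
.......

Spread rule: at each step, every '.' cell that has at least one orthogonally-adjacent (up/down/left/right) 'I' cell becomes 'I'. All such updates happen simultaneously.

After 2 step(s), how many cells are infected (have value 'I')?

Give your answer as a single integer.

Answer: 10

Derivation:
Step 0 (initial): 1 infected
Step 1: +4 new -> 5 infected
Step 2: +5 new -> 10 infected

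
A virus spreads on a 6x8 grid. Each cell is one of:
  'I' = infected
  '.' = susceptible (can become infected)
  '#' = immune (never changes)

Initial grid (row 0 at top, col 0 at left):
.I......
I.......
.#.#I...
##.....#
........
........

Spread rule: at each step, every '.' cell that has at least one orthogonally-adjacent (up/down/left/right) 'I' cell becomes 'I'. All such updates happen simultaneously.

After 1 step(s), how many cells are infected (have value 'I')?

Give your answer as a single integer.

Step 0 (initial): 3 infected
Step 1: +7 new -> 10 infected

Answer: 10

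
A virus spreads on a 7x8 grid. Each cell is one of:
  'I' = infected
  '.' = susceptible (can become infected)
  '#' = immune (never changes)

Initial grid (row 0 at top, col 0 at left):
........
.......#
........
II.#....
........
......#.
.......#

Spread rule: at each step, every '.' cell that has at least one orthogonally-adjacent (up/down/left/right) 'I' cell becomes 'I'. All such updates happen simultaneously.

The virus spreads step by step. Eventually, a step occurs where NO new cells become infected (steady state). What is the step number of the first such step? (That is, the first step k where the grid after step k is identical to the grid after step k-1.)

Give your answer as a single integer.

Answer: 10

Derivation:
Step 0 (initial): 2 infected
Step 1: +5 new -> 7 infected
Step 2: +6 new -> 13 infected
Step 3: +8 new -> 21 infected
Step 4: +6 new -> 27 infected
Step 5: +7 new -> 34 infected
Step 6: +7 new -> 41 infected
Step 7: +6 new -> 47 infected
Step 8: +4 new -> 51 infected
Step 9: +1 new -> 52 infected
Step 10: +0 new -> 52 infected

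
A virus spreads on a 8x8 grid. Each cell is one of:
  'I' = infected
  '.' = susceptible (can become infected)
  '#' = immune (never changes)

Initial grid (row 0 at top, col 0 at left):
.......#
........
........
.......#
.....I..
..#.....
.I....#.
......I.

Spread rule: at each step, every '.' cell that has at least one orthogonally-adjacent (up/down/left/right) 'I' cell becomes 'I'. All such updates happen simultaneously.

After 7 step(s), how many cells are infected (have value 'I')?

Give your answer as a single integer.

Step 0 (initial): 3 infected
Step 1: +10 new -> 13 infected
Step 2: +15 new -> 28 infected
Step 3: +11 new -> 39 infected
Step 4: +8 new -> 47 infected
Step 5: +7 new -> 54 infected
Step 6: +4 new -> 58 infected
Step 7: +2 new -> 60 infected

Answer: 60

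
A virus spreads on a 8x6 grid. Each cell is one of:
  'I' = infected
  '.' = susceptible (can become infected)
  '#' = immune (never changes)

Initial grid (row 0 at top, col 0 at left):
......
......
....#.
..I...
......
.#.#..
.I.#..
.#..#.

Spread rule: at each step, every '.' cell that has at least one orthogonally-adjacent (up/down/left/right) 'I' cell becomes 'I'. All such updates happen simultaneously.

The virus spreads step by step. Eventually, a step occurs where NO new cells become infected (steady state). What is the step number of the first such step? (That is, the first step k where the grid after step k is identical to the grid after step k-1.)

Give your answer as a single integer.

Answer: 8

Derivation:
Step 0 (initial): 2 infected
Step 1: +6 new -> 8 infected
Step 2: +11 new -> 19 infected
Step 3: +8 new -> 27 infected
Step 4: +7 new -> 34 infected
Step 5: +5 new -> 39 infected
Step 6: +2 new -> 41 infected
Step 7: +1 new -> 42 infected
Step 8: +0 new -> 42 infected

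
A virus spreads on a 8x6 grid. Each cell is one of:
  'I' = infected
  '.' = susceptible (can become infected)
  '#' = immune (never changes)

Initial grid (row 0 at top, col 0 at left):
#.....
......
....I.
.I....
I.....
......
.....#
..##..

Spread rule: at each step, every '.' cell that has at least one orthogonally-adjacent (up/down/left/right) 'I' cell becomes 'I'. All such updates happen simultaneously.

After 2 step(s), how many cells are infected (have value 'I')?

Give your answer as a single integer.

Step 0 (initial): 3 infected
Step 1: +9 new -> 12 infected
Step 2: +12 new -> 24 infected

Answer: 24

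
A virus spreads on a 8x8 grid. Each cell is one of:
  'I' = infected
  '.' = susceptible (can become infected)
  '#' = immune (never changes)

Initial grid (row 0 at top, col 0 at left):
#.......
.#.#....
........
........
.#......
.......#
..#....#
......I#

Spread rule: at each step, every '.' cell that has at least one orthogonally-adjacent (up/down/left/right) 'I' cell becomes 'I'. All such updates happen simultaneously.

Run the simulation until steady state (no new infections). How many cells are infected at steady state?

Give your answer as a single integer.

Answer: 56

Derivation:
Step 0 (initial): 1 infected
Step 1: +2 new -> 3 infected
Step 2: +3 new -> 6 infected
Step 3: +4 new -> 10 infected
Step 4: +6 new -> 16 infected
Step 5: +6 new -> 22 infected
Step 6: +8 new -> 30 infected
Step 7: +8 new -> 38 infected
Step 8: +6 new -> 44 infected
Step 9: +4 new -> 48 infected
Step 10: +4 new -> 52 infected
Step 11: +2 new -> 54 infected
Step 12: +2 new -> 56 infected
Step 13: +0 new -> 56 infected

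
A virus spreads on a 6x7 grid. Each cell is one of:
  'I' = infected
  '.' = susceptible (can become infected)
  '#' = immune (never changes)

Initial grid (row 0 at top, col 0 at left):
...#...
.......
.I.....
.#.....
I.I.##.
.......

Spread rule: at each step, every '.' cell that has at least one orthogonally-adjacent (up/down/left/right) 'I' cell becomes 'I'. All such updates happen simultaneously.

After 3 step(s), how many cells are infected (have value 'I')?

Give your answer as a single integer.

Step 0 (initial): 3 infected
Step 1: +9 new -> 12 infected
Step 2: +7 new -> 19 infected
Step 3: +6 new -> 25 infected

Answer: 25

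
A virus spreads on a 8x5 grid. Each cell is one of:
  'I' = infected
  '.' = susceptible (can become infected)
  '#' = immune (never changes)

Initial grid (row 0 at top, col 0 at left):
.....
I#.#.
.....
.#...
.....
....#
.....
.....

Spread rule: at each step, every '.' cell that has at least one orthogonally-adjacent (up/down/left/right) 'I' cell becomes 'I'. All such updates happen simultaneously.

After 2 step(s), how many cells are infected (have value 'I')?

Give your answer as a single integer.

Step 0 (initial): 1 infected
Step 1: +2 new -> 3 infected
Step 2: +3 new -> 6 infected

Answer: 6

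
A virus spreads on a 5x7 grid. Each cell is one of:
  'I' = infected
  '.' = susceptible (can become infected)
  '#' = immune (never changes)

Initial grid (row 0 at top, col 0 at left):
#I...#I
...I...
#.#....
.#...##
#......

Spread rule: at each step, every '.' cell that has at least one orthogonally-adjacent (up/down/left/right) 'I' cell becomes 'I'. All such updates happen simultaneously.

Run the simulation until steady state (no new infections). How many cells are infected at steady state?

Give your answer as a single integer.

Answer: 26

Derivation:
Step 0 (initial): 3 infected
Step 1: +7 new -> 10 infected
Step 2: +7 new -> 17 infected
Step 3: +4 new -> 21 infected
Step 4: +2 new -> 23 infected
Step 5: +2 new -> 25 infected
Step 6: +1 new -> 26 infected
Step 7: +0 new -> 26 infected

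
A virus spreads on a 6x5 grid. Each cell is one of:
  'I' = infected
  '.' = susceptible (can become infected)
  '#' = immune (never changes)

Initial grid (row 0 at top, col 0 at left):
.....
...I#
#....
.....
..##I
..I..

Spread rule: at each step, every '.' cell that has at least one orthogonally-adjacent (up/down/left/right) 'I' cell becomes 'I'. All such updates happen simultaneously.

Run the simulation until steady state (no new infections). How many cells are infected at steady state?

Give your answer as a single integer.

Answer: 26

Derivation:
Step 0 (initial): 3 infected
Step 1: +7 new -> 10 infected
Step 2: +8 new -> 18 infected
Step 3: +6 new -> 24 infected
Step 4: +2 new -> 26 infected
Step 5: +0 new -> 26 infected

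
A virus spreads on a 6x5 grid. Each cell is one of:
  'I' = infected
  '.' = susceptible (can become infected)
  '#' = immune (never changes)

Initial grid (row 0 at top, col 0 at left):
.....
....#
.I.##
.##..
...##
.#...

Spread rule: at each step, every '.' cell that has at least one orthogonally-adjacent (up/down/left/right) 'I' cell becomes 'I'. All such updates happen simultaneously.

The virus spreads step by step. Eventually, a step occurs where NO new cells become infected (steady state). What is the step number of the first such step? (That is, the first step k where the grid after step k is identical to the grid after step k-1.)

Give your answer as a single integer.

Step 0 (initial): 1 infected
Step 1: +3 new -> 4 infected
Step 2: +4 new -> 8 infected
Step 3: +4 new -> 12 infected
Step 4: +3 new -> 15 infected
Step 5: +2 new -> 17 infected
Step 6: +1 new -> 18 infected
Step 7: +1 new -> 19 infected
Step 8: +1 new -> 20 infected
Step 9: +0 new -> 20 infected

Answer: 9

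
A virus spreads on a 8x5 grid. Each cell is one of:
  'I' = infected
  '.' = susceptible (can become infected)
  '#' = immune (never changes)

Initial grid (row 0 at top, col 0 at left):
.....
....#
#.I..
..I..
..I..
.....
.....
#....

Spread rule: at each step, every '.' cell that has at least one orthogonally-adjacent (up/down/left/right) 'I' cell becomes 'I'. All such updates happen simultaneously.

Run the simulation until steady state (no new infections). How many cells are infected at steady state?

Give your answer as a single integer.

Step 0 (initial): 3 infected
Step 1: +8 new -> 11 infected
Step 2: +11 new -> 22 infected
Step 3: +8 new -> 30 infected
Step 4: +6 new -> 36 infected
Step 5: +1 new -> 37 infected
Step 6: +0 new -> 37 infected

Answer: 37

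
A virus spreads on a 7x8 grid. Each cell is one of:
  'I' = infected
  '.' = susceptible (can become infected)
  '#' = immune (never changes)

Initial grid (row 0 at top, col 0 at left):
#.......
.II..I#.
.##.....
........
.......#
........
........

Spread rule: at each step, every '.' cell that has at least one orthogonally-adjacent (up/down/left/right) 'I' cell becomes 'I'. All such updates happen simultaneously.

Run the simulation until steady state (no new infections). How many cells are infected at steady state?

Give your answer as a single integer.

Answer: 51

Derivation:
Step 0 (initial): 3 infected
Step 1: +7 new -> 10 infected
Step 2: +8 new -> 18 infected
Step 3: +7 new -> 25 infected
Step 4: +9 new -> 34 infected
Step 5: +7 new -> 41 infected
Step 6: +7 new -> 48 infected
Step 7: +3 new -> 51 infected
Step 8: +0 new -> 51 infected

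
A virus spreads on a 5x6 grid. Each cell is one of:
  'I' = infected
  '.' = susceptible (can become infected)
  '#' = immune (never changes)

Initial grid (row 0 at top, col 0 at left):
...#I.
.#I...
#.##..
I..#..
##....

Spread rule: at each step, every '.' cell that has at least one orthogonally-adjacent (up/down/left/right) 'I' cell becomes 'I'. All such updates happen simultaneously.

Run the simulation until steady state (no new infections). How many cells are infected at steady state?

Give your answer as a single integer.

Answer: 22

Derivation:
Step 0 (initial): 3 infected
Step 1: +5 new -> 8 infected
Step 2: +5 new -> 13 infected
Step 3: +4 new -> 17 infected
Step 4: +4 new -> 21 infected
Step 5: +1 new -> 22 infected
Step 6: +0 new -> 22 infected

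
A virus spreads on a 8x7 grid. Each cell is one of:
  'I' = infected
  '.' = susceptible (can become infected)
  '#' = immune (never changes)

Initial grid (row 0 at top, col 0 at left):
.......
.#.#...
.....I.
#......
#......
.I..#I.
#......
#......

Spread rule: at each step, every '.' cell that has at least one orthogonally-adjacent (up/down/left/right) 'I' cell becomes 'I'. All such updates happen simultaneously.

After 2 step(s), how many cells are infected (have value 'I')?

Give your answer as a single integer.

Step 0 (initial): 3 infected
Step 1: +11 new -> 14 infected
Step 2: +16 new -> 30 infected

Answer: 30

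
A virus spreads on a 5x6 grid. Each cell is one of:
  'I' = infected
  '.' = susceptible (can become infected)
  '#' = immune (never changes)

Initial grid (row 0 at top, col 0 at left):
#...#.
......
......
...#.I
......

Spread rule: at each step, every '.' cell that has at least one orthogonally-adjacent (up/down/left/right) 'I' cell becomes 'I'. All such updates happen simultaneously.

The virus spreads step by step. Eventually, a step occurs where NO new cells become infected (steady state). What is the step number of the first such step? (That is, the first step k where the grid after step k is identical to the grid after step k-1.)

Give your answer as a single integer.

Answer: 8

Derivation:
Step 0 (initial): 1 infected
Step 1: +3 new -> 4 infected
Step 2: +3 new -> 7 infected
Step 3: +4 new -> 11 infected
Step 4: +3 new -> 14 infected
Step 5: +5 new -> 19 infected
Step 6: +5 new -> 24 infected
Step 7: +3 new -> 27 infected
Step 8: +0 new -> 27 infected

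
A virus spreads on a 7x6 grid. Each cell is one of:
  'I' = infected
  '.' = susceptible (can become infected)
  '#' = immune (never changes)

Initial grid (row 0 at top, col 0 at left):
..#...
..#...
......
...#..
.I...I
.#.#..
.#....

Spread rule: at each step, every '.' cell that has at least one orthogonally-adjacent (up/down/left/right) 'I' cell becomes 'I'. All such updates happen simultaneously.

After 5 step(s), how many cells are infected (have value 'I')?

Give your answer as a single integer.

Step 0 (initial): 2 infected
Step 1: +6 new -> 8 infected
Step 2: +10 new -> 18 infected
Step 3: +8 new -> 26 infected
Step 4: +6 new -> 32 infected
Step 5: +3 new -> 35 infected

Answer: 35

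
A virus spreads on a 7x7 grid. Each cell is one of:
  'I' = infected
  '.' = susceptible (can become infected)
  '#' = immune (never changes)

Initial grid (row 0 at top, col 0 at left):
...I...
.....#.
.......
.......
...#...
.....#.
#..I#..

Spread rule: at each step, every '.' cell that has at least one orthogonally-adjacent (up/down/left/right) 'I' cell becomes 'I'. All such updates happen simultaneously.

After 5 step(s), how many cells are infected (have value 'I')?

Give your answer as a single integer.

Step 0 (initial): 2 infected
Step 1: +5 new -> 7 infected
Step 2: +8 new -> 15 infected
Step 3: +9 new -> 24 infected
Step 4: +9 new -> 33 infected
Step 5: +6 new -> 39 infected

Answer: 39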